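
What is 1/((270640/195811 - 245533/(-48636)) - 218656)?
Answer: -1360494828/297471608409839 ≈ -4.5735e-6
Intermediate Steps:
1/((270640/195811 - 245533/(-48636)) - 218656) = 1/((270640*(1/195811) - 245533*(-1/48636)) - 218656) = 1/((270640/195811 + 245533/48636) - 218656) = 1/(8748701329/1360494828 - 218656) = 1/(-297471608409839/1360494828) = -1360494828/297471608409839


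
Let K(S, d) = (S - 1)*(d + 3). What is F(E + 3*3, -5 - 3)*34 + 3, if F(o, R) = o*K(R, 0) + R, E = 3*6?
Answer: -25055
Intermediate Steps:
K(S, d) = (-1 + S)*(3 + d)
E = 18
F(o, R) = R + o*(-3 + 3*R) (F(o, R) = o*(-3 - 1*0 + 3*R + R*0) + R = o*(-3 + 0 + 3*R + 0) + R = o*(-3 + 3*R) + R = R + o*(-3 + 3*R))
F(E + 3*3, -5 - 3)*34 + 3 = ((-5 - 3) + 3*(18 + 3*3)*(-1 + (-5 - 3)))*34 + 3 = (-8 + 3*(18 + 9)*(-1 - 8))*34 + 3 = (-8 + 3*27*(-9))*34 + 3 = (-8 - 729)*34 + 3 = -737*34 + 3 = -25058 + 3 = -25055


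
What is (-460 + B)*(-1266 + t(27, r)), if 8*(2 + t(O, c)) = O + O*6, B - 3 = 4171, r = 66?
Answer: -18486435/4 ≈ -4.6216e+6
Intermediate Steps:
B = 4174 (B = 3 + 4171 = 4174)
t(O, c) = -2 + 7*O/8 (t(O, c) = -2 + (O + O*6)/8 = -2 + (O + 6*O)/8 = -2 + (7*O)/8 = -2 + 7*O/8)
(-460 + B)*(-1266 + t(27, r)) = (-460 + 4174)*(-1266 + (-2 + (7/8)*27)) = 3714*(-1266 + (-2 + 189/8)) = 3714*(-1266 + 173/8) = 3714*(-9955/8) = -18486435/4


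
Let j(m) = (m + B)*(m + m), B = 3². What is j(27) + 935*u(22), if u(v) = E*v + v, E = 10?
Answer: 228214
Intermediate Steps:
B = 9
u(v) = 11*v (u(v) = 10*v + v = 11*v)
j(m) = 2*m*(9 + m) (j(m) = (m + 9)*(m + m) = (9 + m)*(2*m) = 2*m*(9 + m))
j(27) + 935*u(22) = 2*27*(9 + 27) + 935*(11*22) = 2*27*36 + 935*242 = 1944 + 226270 = 228214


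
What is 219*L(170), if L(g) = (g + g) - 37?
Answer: 66357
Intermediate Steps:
L(g) = -37 + 2*g (L(g) = 2*g - 37 = -37 + 2*g)
219*L(170) = 219*(-37 + 2*170) = 219*(-37 + 340) = 219*303 = 66357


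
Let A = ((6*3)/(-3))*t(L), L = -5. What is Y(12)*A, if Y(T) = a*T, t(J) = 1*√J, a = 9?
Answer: -648*I*√5 ≈ -1449.0*I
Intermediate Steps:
t(J) = √J
A = -6*I*√5 (A = ((6*3)/(-3))*√(-5) = (18*(-⅓))*(I*√5) = -6*I*√5 ≈ -13.416*I)
Y(T) = 9*T
Y(12)*A = (9*12)*(-6*I*√5) = 108*(-6*I*√5) = -648*I*√5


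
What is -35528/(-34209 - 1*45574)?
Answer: 35528/79783 ≈ 0.44531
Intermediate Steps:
-35528/(-34209 - 1*45574) = -35528/(-34209 - 45574) = -35528/(-79783) = -35528*(-1/79783) = 35528/79783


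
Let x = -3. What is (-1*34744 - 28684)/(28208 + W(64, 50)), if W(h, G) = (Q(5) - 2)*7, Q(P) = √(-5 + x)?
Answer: -447072258/198725507 + 221998*I*√2/198725507 ≈ -2.2497 + 0.0015798*I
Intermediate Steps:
Q(P) = 2*I*√2 (Q(P) = √(-5 - 3) = √(-8) = 2*I*√2)
W(h, G) = -14 + 14*I*√2 (W(h, G) = (2*I*√2 - 2)*7 = (-2 + 2*I*√2)*7 = -14 + 14*I*√2)
(-1*34744 - 28684)/(28208 + W(64, 50)) = (-1*34744 - 28684)/(28208 + (-14 + 14*I*√2)) = (-34744 - 28684)/(28194 + 14*I*√2) = -63428/(28194 + 14*I*√2)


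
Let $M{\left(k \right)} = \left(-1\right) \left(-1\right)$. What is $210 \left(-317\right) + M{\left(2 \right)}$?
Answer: $-66569$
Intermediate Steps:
$M{\left(k \right)} = 1$
$210 \left(-317\right) + M{\left(2 \right)} = 210 \left(-317\right) + 1 = -66570 + 1 = -66569$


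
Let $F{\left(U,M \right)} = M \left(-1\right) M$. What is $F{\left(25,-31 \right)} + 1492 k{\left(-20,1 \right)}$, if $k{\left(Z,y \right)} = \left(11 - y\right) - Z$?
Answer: $43799$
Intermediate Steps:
$F{\left(U,M \right)} = - M^{2}$ ($F{\left(U,M \right)} = - M M = - M^{2}$)
$k{\left(Z,y \right)} = 11 - Z - y$
$F{\left(25,-31 \right)} + 1492 k{\left(-20,1 \right)} = - \left(-31\right)^{2} + 1492 \left(11 - -20 - 1\right) = \left(-1\right) 961 + 1492 \left(11 + 20 - 1\right) = -961 + 1492 \cdot 30 = -961 + 44760 = 43799$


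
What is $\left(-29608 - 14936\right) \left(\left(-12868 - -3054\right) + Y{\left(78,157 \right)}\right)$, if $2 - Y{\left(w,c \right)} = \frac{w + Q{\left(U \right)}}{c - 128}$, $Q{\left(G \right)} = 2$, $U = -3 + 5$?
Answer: $437188608$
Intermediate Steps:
$U = 2$
$Y{\left(w,c \right)} = 2 - \frac{2 + w}{-128 + c}$ ($Y{\left(w,c \right)} = 2 - \frac{w + 2}{c - 128} = 2 - \frac{2 + w}{-128 + c}$)
$\left(-29608 - 14936\right) \left(\left(-12868 - -3054\right) + Y{\left(78,157 \right)}\right) = \left(-29608 - 14936\right) \left(\left(-12868 - -3054\right) + \frac{-258 - 78 + 2 \cdot 157}{-128 + 157}\right) = \left(-29608 + \left(-24487 + 9551\right)\right) \left(\left(-12868 + 3054\right) + \frac{-258 - 78 + 314}{29}\right) = \left(-29608 - 14936\right) \left(-9814 + \frac{1}{29} \left(-22\right)\right) = - 44544 \left(-9814 - \frac{22}{29}\right) = \left(-44544\right) \left(- \frac{284628}{29}\right) = 437188608$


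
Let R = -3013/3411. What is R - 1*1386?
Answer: -4730659/3411 ≈ -1386.9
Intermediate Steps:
R = -3013/3411 (R = -3013*1/3411 = -3013/3411 ≈ -0.88332)
R - 1*1386 = -3013/3411 - 1*1386 = -3013/3411 - 1386 = -4730659/3411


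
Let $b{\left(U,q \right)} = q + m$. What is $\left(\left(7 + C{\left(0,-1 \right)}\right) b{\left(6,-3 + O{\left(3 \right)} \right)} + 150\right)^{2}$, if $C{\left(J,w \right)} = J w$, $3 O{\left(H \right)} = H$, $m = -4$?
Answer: $11664$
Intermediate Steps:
$O{\left(H \right)} = \frac{H}{3}$
$b{\left(U,q \right)} = -4 + q$ ($b{\left(U,q \right)} = q - 4 = -4 + q$)
$\left(\left(7 + C{\left(0,-1 \right)}\right) b{\left(6,-3 + O{\left(3 \right)} \right)} + 150\right)^{2} = \left(\left(7 + 0 \left(-1\right)\right) \left(-4 + \left(-3 + \frac{1}{3} \cdot 3\right)\right) + 150\right)^{2} = \left(\left(7 + 0\right) \left(-4 + \left(-3 + 1\right)\right) + 150\right)^{2} = \left(7 \left(-4 - 2\right) + 150\right)^{2} = \left(7 \left(-6\right) + 150\right)^{2} = \left(-42 + 150\right)^{2} = 108^{2} = 11664$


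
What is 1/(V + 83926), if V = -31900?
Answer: 1/52026 ≈ 1.9221e-5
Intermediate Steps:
1/(V + 83926) = 1/(-31900 + 83926) = 1/52026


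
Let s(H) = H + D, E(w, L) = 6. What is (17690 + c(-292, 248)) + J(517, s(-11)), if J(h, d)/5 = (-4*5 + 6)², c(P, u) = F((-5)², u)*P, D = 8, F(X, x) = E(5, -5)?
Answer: 16918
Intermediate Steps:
F(X, x) = 6
c(P, u) = 6*P
s(H) = 8 + H (s(H) = H + 8 = 8 + H)
J(h, d) = 980 (J(h, d) = 5*(-4*5 + 6)² = 5*(-20 + 6)² = 5*(-14)² = 5*196 = 980)
(17690 + c(-292, 248)) + J(517, s(-11)) = (17690 + 6*(-292)) + 980 = (17690 - 1752) + 980 = 15938 + 980 = 16918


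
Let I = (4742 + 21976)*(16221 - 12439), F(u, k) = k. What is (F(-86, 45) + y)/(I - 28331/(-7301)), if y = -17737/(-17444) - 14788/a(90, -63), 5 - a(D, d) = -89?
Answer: -13596732313/12343993689956324 ≈ -1.1015e-6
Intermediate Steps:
a(D, d) = 94 (a(D, d) = 5 - 1*(-89) = 5 + 89 = 94)
I = 101047476 (I = 26718*3782 = 101047476)
y = -128147297/819868 (y = -17737/(-17444) - 14788/94 = -17737*(-1/17444) - 14788*1/94 = 17737/17444 - 7394/47 = -128147297/819868 ≈ -156.30)
(F(-86, 45) + y)/(I - 28331/(-7301)) = (45 - 128147297/819868)/(101047476 - 28331/(-7301)) = -91253237/(819868*(101047476 - 28331*(-1/7301))) = -91253237/(819868*(101047476 + 28331/7301)) = -91253237/(819868*737747650607/7301) = -91253237/819868*7301/737747650607 = -13596732313/12343993689956324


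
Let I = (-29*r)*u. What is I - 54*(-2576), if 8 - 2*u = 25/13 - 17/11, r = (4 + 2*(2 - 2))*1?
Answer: 19828652/143 ≈ 1.3866e+5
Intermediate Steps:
r = 4 (r = (4 + 2*0)*1 = (4 + 0)*1 = 4*1 = 4)
u = 545/143 (u = 4 - (25/13 - 17/11)/2 = 4 - ½*54/143 = 4 - 27/143 = 545/143 ≈ 3.8112)
I = -63220/143 (I = -29*4*(545/143) = -116*545/143 = -63220/143 ≈ -442.10)
I - 54*(-2576) = -63220/143 - 54*(-2576) = -63220/143 - 1*(-139104) = -63220/143 + 139104 = 19828652/143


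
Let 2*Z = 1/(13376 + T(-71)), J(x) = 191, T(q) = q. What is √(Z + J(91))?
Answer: √135245617710/26610 ≈ 13.820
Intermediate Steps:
Z = 1/26610 (Z = 1/(2*(13376 - 71)) = (½)/13305 = (½)*(1/13305) = 1/26610 ≈ 3.7580e-5)
√(Z + J(91)) = √(1/26610 + 191) = √(5082511/26610) = √135245617710/26610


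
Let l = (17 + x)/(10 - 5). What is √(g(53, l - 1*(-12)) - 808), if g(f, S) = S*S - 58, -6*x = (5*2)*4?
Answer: I*√150329/15 ≈ 25.848*I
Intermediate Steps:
x = -20/3 (x = -5*2*4/6 = -5*4/3 = -⅙*40 = -20/3 ≈ -6.6667)
l = 31/15 (l = (17 - 20/3)/(10 - 5) = (31/3)/5 = (31/3)*(⅕) = 31/15 ≈ 2.0667)
g(f, S) = -58 + S² (g(f, S) = S² - 58 = -58 + S²)
√(g(53, l - 1*(-12)) - 808) = √((-58 + (31/15 - 1*(-12))²) - 808) = √((-58 + (31/15 + 12)²) - 808) = √((-58 + (211/15)²) - 808) = √((-58 + 44521/225) - 808) = √(31471/225 - 808) = √(-150329/225) = I*√150329/15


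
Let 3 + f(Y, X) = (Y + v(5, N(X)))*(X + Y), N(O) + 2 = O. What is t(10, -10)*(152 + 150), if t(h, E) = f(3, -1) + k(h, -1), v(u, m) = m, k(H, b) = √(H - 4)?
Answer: -906 + 302*√6 ≈ -166.25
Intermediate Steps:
k(H, b) = √(-4 + H)
N(O) = -2 + O
f(Y, X) = -3 + (X + Y)*(-2 + X + Y) (f(Y, X) = -3 + (Y + (-2 + X))*(X + Y) = -3 + (-2 + X + Y)*(X + Y) = -3 + (X + Y)*(-2 + X + Y))
t(h, E) = -3 + √(-4 + h) (t(h, E) = (-3 + 3² - 1*3 - (-2 - 1) + 3*(-2 - 1)) + √(-4 + h) = (-3 + 9 - 3 - 1*(-3) + 3*(-3)) + √(-4 + h) = (-3 + 9 - 3 + 3 - 9) + √(-4 + h) = -3 + √(-4 + h))
t(10, -10)*(152 + 150) = (-3 + √(-4 + 10))*(152 + 150) = (-3 + √6)*302 = -906 + 302*√6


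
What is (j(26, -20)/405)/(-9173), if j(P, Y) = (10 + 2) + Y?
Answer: 8/3715065 ≈ 2.1534e-6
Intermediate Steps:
j(P, Y) = 12 + Y
(j(26, -20)/405)/(-9173) = ((12 - 20)/405)/(-9173) = -8*1/405*(-1/9173) = -8/405*(-1/9173) = 8/3715065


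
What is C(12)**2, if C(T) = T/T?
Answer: 1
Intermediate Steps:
C(T) = 1
C(12)**2 = 1**2 = 1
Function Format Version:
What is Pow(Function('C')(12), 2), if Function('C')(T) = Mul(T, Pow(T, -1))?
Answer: 1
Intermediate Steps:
Function('C')(T) = 1
Pow(Function('C')(12), 2) = Pow(1, 2) = 1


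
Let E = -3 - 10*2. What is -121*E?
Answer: 2783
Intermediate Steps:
E = -23 (E = -3 - 20 = -23)
-121*E = -121*(-23) = 2783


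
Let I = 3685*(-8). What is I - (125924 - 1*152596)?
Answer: -2808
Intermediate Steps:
I = -29480
I - (125924 - 1*152596) = -29480 - (125924 - 1*152596) = -29480 - (125924 - 152596) = -29480 - 1*(-26672) = -29480 + 26672 = -2808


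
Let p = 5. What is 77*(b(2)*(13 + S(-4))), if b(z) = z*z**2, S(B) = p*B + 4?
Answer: -1848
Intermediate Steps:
S(B) = 4 + 5*B (S(B) = 5*B + 4 = 4 + 5*B)
b(z) = z**3
77*(b(2)*(13 + S(-4))) = 77*(2**3*(13 + (4 + 5*(-4)))) = 77*(8*(13 + (4 - 20))) = 77*(8*(13 - 16)) = 77*(8*(-3)) = 77*(-24) = -1848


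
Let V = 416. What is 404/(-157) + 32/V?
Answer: -5095/2041 ≈ -2.4963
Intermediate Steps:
404/(-157) + 32/V = 404/(-157) + 32/416 = 404*(-1/157) + 32*(1/416) = -404/157 + 1/13 = -5095/2041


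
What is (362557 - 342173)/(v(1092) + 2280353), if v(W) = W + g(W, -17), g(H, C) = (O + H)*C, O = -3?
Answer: 728/80819 ≈ 0.0090078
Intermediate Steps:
g(H, C) = C*(-3 + H) (g(H, C) = (-3 + H)*C = C*(-3 + H))
v(W) = 51 - 16*W (v(W) = W - 17*(-3 + W) = W + (51 - 17*W) = 51 - 16*W)
(362557 - 342173)/(v(1092) + 2280353) = (362557 - 342173)/((51 - 16*1092) + 2280353) = 20384/((51 - 17472) + 2280353) = 20384/(-17421 + 2280353) = 20384/2262932 = 20384*(1/2262932) = 728/80819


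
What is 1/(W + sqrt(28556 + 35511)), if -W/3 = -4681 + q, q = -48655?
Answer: 160008/25602495997 - sqrt(64067)/25602495997 ≈ 6.2398e-6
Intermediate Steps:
W = 160008 (W = -3*(-4681 - 48655) = -3*(-53336) = 160008)
1/(W + sqrt(28556 + 35511)) = 1/(160008 + sqrt(28556 + 35511)) = 1/(160008 + sqrt(64067))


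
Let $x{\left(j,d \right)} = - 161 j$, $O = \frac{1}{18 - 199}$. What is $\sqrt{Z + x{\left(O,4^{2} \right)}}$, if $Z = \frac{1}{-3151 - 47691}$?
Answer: $\frac{\sqrt{75325166485162}}{9202402} \approx 0.94312$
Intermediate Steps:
$O = - \frac{1}{181}$ ($O = \frac{1}{-181} = - \frac{1}{181} \approx -0.0055249$)
$Z = - \frac{1}{50842}$ ($Z = \frac{1}{-50842} = - \frac{1}{50842} \approx -1.9669 \cdot 10^{-5}$)
$\sqrt{Z + x{\left(O,4^{2} \right)}} = \sqrt{- \frac{1}{50842} - - \frac{161}{181}} = \sqrt{- \frac{1}{50842} + \frac{161}{181}} = \sqrt{\frac{8185381}{9202402}} = \frac{\sqrt{75325166485162}}{9202402}$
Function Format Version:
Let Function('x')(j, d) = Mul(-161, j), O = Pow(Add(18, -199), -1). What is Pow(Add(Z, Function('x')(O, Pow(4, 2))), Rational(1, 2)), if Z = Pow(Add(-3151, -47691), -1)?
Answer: Mul(Rational(1, 9202402), Pow(75325166485162, Rational(1, 2))) ≈ 0.94312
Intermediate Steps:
O = Rational(-1, 181) (O = Pow(-181, -1) = Rational(-1, 181) ≈ -0.0055249)
Z = Rational(-1, 50842) (Z = Pow(-50842, -1) = Rational(-1, 50842) ≈ -1.9669e-5)
Pow(Add(Z, Function('x')(O, Pow(4, 2))), Rational(1, 2)) = Pow(Add(Rational(-1, 50842), Mul(-161, Rational(-1, 181))), Rational(1, 2)) = Pow(Add(Rational(-1, 50842), Rational(161, 181)), Rational(1, 2)) = Pow(Rational(8185381, 9202402), Rational(1, 2)) = Mul(Rational(1, 9202402), Pow(75325166485162, Rational(1, 2)))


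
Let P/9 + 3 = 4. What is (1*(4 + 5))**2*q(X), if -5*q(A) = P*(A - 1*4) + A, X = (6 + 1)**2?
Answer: -36774/5 ≈ -7354.8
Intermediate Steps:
P = 9 (P = -27 + 9*4 = -27 + 36 = 9)
X = 49 (X = 7**2 = 49)
q(A) = 36/5 - 2*A (q(A) = -(9*(A - 1*4) + A)/5 = -(9*(A - 4) + A)/5 = -(9*(-4 + A) + A)/5 = -((-36 + 9*A) + A)/5 = -(-36 + 10*A)/5 = 36/5 - 2*A)
(1*(4 + 5))**2*q(X) = (1*(4 + 5))**2*(36/5 - 2*49) = (1*9)**2*(36/5 - 98) = 9**2*(-454/5) = 81*(-454/5) = -36774/5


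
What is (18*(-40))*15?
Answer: -10800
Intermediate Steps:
(18*(-40))*15 = -720*15 = -10800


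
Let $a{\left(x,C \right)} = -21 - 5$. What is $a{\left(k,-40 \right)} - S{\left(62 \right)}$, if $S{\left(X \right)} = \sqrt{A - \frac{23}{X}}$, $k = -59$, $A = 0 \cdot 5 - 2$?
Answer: $-26 - \frac{7 i \sqrt{186}}{62} \approx -26.0 - 1.5398 i$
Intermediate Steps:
$A = -2$ ($A = 0 - 2 = -2$)
$S{\left(X \right)} = \sqrt{-2 - \frac{23}{X}}$
$a{\left(x,C \right)} = -26$ ($a{\left(x,C \right)} = -21 - 5 = -26$)
$a{\left(k,-40 \right)} - S{\left(62 \right)} = -26 - \sqrt{-2 - \frac{23}{62}} = -26 - \sqrt{- \frac{147}{62}} = -26 - \frac{7 i \sqrt{186}}{62}$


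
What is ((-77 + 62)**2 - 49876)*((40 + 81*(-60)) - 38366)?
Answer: 2144228086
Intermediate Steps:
((-77 + 62)**2 - 49876)*((40 + 81*(-60)) - 38366) = ((-15)**2 - 49876)*((40 - 4860) - 38366) = (225 - 49876)*(-4820 - 38366) = -49651*(-43186) = 2144228086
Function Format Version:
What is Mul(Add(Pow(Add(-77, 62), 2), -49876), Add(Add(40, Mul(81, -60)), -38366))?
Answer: 2144228086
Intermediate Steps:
Mul(Add(Pow(Add(-77, 62), 2), -49876), Add(Add(40, Mul(81, -60)), -38366)) = Mul(Add(Pow(-15, 2), -49876), Add(Add(40, -4860), -38366)) = Mul(Add(225, -49876), Add(-4820, -38366)) = Mul(-49651, -43186) = 2144228086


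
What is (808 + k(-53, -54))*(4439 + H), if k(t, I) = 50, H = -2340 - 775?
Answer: 1135992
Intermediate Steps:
H = -3115
(808 + k(-53, -54))*(4439 + H) = (808 + 50)*(4439 - 3115) = 858*1324 = 1135992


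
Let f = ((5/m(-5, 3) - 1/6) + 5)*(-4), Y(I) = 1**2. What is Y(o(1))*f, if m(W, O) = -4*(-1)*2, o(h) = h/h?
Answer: -131/6 ≈ -21.833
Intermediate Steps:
o(h) = 1
Y(I) = 1
m(W, O) = 8 (m(W, O) = 4*2 = 8)
f = -131/6 (f = ((5/8 - 1/6) + 5)*(-4) = (11/24 + 5)*(-4) = (131/24)*(-4) = -131/6 ≈ -21.833)
Y(o(1))*f = 1*(-131/6) = -131/6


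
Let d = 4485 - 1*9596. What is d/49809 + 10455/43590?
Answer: 19864307/144744954 ≈ 0.13724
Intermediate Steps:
d = -5111 (d = 4485 - 9596 = -5111)
d/49809 + 10455/43590 = -5111/49809 + 10455/43590 = -5111*1/49809 + 10455*(1/43590) = -5111/49809 + 697/2906 = 19864307/144744954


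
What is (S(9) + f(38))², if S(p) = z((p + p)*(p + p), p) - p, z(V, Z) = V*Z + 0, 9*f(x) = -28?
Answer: 683038225/81 ≈ 8.4326e+6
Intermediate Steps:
f(x) = -28/9 (f(x) = (⅑)*(-28) = -28/9)
z(V, Z) = V*Z
S(p) = -p + 4*p³ (S(p) = ((p + p)*(p + p))*p - p = ((2*p)*(2*p))*p - p = (4*p²)*p - p = 4*p³ - p = -p + 4*p³)
(S(9) + f(38))² = ((-1*9 + 4*9³) - 28/9)² = ((-9 + 4*729) - 28/9)² = ((-9 + 2916) - 28/9)² = (2907 - 28/9)² = (26135/9)² = 683038225/81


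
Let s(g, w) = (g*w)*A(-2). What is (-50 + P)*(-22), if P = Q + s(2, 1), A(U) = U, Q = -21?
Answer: 1650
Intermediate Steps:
s(g, w) = -2*g*w (s(g, w) = (g*w)*(-2) = -2*g*w)
P = -25 (P = -21 - 2*2*1 = -21 - 4 = -25)
(-50 + P)*(-22) = (-50 - 25)*(-22) = -75*(-22) = 1650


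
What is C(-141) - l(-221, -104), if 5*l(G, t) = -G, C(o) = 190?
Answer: 729/5 ≈ 145.80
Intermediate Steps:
l(G, t) = -G/5 (l(G, t) = (-G)/5 = -G/5)
C(-141) - l(-221, -104) = 190 - (-1)*(-221)/5 = 190 - 1*221/5 = 190 - 221/5 = 729/5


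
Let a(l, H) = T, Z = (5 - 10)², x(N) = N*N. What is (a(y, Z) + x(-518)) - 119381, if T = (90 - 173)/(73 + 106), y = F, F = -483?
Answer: 26660714/179 ≈ 1.4894e+5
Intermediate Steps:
x(N) = N²
Z = 25 (Z = (-5)² = 25)
y = -483
T = -83/179 ≈ -0.46369
a(l, H) = -83/179
(a(y, Z) + x(-518)) - 119381 = (-83/179 + (-518)²) - 119381 = (-83/179 + 268324) - 119381 = 48029913/179 - 119381 = 26660714/179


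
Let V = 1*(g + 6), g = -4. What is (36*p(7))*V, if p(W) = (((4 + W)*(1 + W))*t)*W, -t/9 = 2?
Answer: -798336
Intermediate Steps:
t = -18 (t = -9*2 = -18)
p(W) = -18*W*(1 + W)*(4 + W) (p(W) = (((4 + W)*(1 + W))*(-18))*W = (((1 + W)*(4 + W))*(-18))*W = (-18*(1 + W)*(4 + W))*W = -18*W*(1 + W)*(4 + W))
V = 2 (V = 1*(-4 + 6) = 1*2 = 2)
(36*p(7))*V = (36*(-18*7*(4 + 7² + 5*7)))*2 = (36*(-18*7*(4 + 49 + 35)))*2 = (36*(-18*7*88))*2 = (36*(-11088))*2 = -399168*2 = -798336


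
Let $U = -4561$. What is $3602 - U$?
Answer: $8163$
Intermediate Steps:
$3602 - U = 3602 - -4561 = 3602 + 4561 = 8163$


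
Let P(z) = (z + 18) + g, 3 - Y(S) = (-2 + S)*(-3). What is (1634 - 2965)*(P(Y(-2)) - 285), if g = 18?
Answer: 343398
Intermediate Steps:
Y(S) = -3 + 3*S (Y(S) = 3 - (-2 + S)*(-3) = 3 - (6 - 3*S) = 3 + (-6 + 3*S) = -3 + 3*S)
P(z) = 36 + z (P(z) = (z + 18) + 18 = (18 + z) + 18 = 36 + z)
(1634 - 2965)*(P(Y(-2)) - 285) = (1634 - 2965)*((36 + (-3 + 3*(-2))) - 285) = -1331*((36 + (-3 - 6)) - 285) = -1331*((36 - 9) - 285) = -1331*(27 - 285) = -1331*(-258) = 343398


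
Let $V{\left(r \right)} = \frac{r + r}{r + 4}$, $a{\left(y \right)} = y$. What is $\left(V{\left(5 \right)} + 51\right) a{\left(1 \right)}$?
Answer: $\frac{469}{9} \approx 52.111$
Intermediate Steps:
$V{\left(r \right)} = \frac{2 r}{4 + r}$
$\left(V{\left(5 \right)} + 51\right) a{\left(1 \right)} = \left(2 \cdot 5 \frac{1}{4 + 5} + 51\right) 1 = \left(2 \cdot 5 \cdot \frac{1}{9} + 51\right) 1 = \left(\frac{10}{9} + 51\right) 1 = \frac{469}{9} \cdot 1 = \frac{469}{9}$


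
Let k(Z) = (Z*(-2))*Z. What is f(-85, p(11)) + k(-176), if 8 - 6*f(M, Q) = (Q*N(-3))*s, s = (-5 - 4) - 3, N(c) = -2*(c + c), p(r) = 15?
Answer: -184772/3 ≈ -61591.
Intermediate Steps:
N(c) = -4*c
s = -12 (s = -9 - 3 = -12)
k(Z) = -2*Z**2 (k(Z) = (-2*Z)*Z = -2*Z**2)
f(M, Q) = 4/3 + 24*Q (f(M, Q) = 4/3 - Q*(-4*(-3))*(-12)/6 = 4/3 - Q*12*(-12)/6 = 4/3 - 12*Q*(-12)/6 = 4/3 - (-24)*Q = 4/3 + 24*Q)
f(-85, p(11)) + k(-176) = (4/3 + 24*15) - 2*(-176)**2 = (4/3 + 360) - 2*30976 = 1084/3 - 61952 = -184772/3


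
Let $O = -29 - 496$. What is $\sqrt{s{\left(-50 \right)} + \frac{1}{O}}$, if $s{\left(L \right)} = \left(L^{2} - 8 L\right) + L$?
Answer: $\frac{\sqrt{31421229}}{105} \approx 53.385$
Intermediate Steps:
$O = -525$ ($O = -29 - 496 = -525$)
$s{\left(L \right)} = L^{2} - 7 L$
$\sqrt{s{\left(-50 \right)} + \frac{1}{O}} = \sqrt{- 50 \left(-7 - 50\right) + \frac{1}{-525}} = \sqrt{\left(-50\right) \left(-57\right) - \frac{1}{525}} = \sqrt{2850 - \frac{1}{525}} = \sqrt{\frac{1496249}{525}} = \frac{\sqrt{31421229}}{105}$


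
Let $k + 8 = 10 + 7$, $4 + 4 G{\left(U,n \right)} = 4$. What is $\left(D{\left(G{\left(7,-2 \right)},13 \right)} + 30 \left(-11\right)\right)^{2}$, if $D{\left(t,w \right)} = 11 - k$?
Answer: $107584$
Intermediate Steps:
$G{\left(U,n \right)} = 0$ ($G{\left(U,n \right)} = -1 + \frac{1}{4} \cdot 4 = -1 + 1 = 0$)
$k = 9$ ($k = -8 + \left(10 + 7\right) = -8 + 17 = 9$)
$D{\left(t,w \right)} = 2$ ($D{\left(t,w \right)} = 11 - 9 = 2$)
$\left(D{\left(G{\left(7,-2 \right)},13 \right)} + 30 \left(-11\right)\right)^{2} = \left(2 + 30 \left(-11\right)\right)^{2} = \left(2 - 330\right)^{2} = \left(-328\right)^{2} = 107584$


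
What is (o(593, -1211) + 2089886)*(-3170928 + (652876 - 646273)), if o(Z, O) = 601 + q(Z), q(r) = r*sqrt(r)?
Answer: -6614980276275 - 1876444725*sqrt(593) ≈ -6.6607e+12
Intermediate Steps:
q(r) = r**(3/2)
o(Z, O) = 601 + Z**(3/2)
(o(593, -1211) + 2089886)*(-3170928 + (652876 - 646273)) = ((601 + 593**(3/2)) + 2089886)*(-3170928 + (652876 - 646273)) = ((601 + 593*sqrt(593)) + 2089886)*(-3170928 + 6603) = (2090487 + 593*sqrt(593))*(-3164325) = -6614980276275 - 1876444725*sqrt(593)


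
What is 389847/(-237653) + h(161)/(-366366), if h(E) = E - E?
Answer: -389847/237653 ≈ -1.6404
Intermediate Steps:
h(E) = 0
389847/(-237653) + h(161)/(-366366) = 389847/(-237653) + 0/(-366366) = 389847*(-1/237653) + 0*(-1/366366) = -389847/237653 + 0 = -389847/237653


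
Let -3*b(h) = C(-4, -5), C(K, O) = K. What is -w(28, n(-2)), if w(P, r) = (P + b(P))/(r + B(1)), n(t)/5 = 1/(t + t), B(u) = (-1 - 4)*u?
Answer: 352/75 ≈ 4.6933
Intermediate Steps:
b(h) = 4/3 (b(h) = -⅓*(-4) = 4/3)
B(u) = -5*u
n(t) = 5/(2*t) (n(t) = 5/(t + t) = 5/((2*t)) = 5*(1/(2*t)) = 5/(2*t))
w(P, r) = (4/3 + P)/(-5 + r) (w(P, r) = (P + 4/3)/(r - 5*1) = (4/3 + P)/(r - 5) = (4/3 + P)/(-5 + r))
-w(28, n(-2)) = -(4/3 + 28)/(-5 + (5/2)/(-2)) = -88/((-5 + (5/2)*(-½))*3) = -88/((-5 - 5/4)*3) = -88/((-25/4)*3) = -(-4)*88/(25*3) = -1*(-352/75) = 352/75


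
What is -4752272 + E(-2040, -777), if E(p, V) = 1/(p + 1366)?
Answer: -3203031329/674 ≈ -4.7523e+6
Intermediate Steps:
E(p, V) = 1/(1366 + p)
-4752272 + E(-2040, -777) = -4752272 + 1/(1366 - 2040) = -4752272 + 1/(-674) = -4752272 - 1/674 = -3203031329/674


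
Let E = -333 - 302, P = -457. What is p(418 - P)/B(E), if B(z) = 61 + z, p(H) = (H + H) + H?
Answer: -375/82 ≈ -4.5732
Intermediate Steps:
p(H) = 3*H (p(H) = 2*H + H = 3*H)
E = -635
p(418 - P)/B(E) = (3*(418 - 1*(-457)))/(61 - 635) = (3*(418 + 457))/(-574) = (3*875)*(-1/574) = 2625*(-1/574) = -375/82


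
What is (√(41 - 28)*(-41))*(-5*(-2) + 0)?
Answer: -410*√13 ≈ -1478.3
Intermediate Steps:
(√(41 - 28)*(-41))*(-5*(-2) + 0) = (√13*(-41))*(10 + 0) = -41*√13*10 = -410*√13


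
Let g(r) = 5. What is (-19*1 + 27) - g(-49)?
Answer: 3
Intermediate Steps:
(-19*1 + 27) - g(-49) = (-19*1 + 27) - 1*5 = (-19 + 27) - 5 = 8 - 5 = 3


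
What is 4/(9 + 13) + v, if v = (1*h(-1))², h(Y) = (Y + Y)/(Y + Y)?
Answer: 13/11 ≈ 1.1818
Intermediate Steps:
h(Y) = 1 (h(Y) = (2*Y)/((2*Y)) = (2*Y)*(1/(2*Y)) = 1)
v = 1 (v = (1*1)² = 1² = 1)
4/(9 + 13) + v = 4/(9 + 13) + 1 = 4/22 + 1 = 4*(1/22) + 1 = 2/11 + 1 = 13/11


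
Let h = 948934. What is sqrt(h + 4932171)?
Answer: sqrt(5881105) ≈ 2425.1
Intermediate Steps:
sqrt(h + 4932171) = sqrt(948934 + 4932171) = sqrt(5881105)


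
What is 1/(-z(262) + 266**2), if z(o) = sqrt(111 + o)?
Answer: 70756/5006411163 + sqrt(373)/5006411163 ≈ 1.4137e-5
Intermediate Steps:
1/(-z(262) + 266**2) = 1/(-sqrt(111 + 262) + 266**2) = 1/(-sqrt(373) + 70756) = 1/(70756 - sqrt(373))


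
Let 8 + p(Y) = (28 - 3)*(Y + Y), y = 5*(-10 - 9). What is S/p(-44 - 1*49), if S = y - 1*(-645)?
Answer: -275/2329 ≈ -0.11808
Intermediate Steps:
y = -95 (y = 5*(-19) = -95)
S = 550 (S = -95 - 1*(-645) = -95 + 645 = 550)
p(Y) = -8 + 50*Y (p(Y) = -8 + (28 - 3)*(Y + Y) = -8 + 25*(2*Y) = -8 + 50*Y)
S/p(-44 - 1*49) = 550/(-8 + 50*(-44 - 1*49)) = 550/(-8 + 50*(-44 - 49)) = 550/(-8 + 50*(-93)) = 550/(-8 - 4650) = 550/(-4658) = 550*(-1/4658) = -275/2329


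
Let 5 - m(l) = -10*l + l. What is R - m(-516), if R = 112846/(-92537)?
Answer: 429166297/92537 ≈ 4637.8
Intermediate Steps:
R = -112846/92537 (R = 112846*(-1/92537) = -112846/92537 ≈ -1.2195)
m(l) = 5 + 9*l (m(l) = 5 - (-10*l + l) = 5 - (-9)*l = 5 + 9*l)
R - m(-516) = -112846/92537 - (5 + 9*(-516)) = -112846/92537 - (5 - 4644) = -112846/92537 - 1*(-4639) = -112846/92537 + 4639 = 429166297/92537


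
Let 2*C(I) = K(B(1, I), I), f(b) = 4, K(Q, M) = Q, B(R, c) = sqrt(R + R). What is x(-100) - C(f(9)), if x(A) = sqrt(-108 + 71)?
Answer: -sqrt(2)/2 + I*sqrt(37) ≈ -0.70711 + 6.0828*I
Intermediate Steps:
B(R, c) = sqrt(2)*sqrt(R) (B(R, c) = sqrt(2*R) = sqrt(2)*sqrt(R))
x(A) = I*sqrt(37) (x(A) = sqrt(-37) = I*sqrt(37))
C(I) = sqrt(2)/2 (C(I) = (sqrt(2)*sqrt(1))/2 = (sqrt(2)*1)/2 = sqrt(2)/2)
x(-100) - C(f(9)) = I*sqrt(37) - sqrt(2)/2 = -sqrt(2)/2 + I*sqrt(37)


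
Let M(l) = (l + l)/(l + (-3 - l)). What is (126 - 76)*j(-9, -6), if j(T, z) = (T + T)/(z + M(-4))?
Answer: 270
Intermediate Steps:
M(l) = -2*l/3 (M(l) = (2*l)/(-3) = (2*l)*(-⅓) = -2*l/3)
j(T, z) = 2*T/(8/3 + z) (j(T, z) = (T + T)/(z - ⅔*(-4)) = (2*T)/(z + 8/3) = (2*T)/(8/3 + z) = 2*T/(8/3 + z))
(126 - 76)*j(-9, -6) = (126 - 76)*(6*(-9)/(8 + 3*(-6))) = 50*(6*(-9)/(8 - 18)) = 50*(6*(-9)/(-10)) = 50*(6*(-9)*(-⅒)) = 50*(27/5) = 270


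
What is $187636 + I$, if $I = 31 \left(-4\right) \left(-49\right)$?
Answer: $193712$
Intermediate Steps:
$I = 6076$ ($I = \left(-124\right) \left(-49\right) = 6076$)
$187636 + I = 187636 + 6076 = 193712$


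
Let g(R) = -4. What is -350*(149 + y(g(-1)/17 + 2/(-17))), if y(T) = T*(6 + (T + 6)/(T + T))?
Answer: -890750/17 ≈ -52397.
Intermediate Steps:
y(T) = T*(6 + (6 + T)/(2*T)) (y(T) = T*(6 + (6 + T)/((2*T))) = T*(6 + (6 + T)*(1/(2*T))) = T*(6 + (6 + T)/(2*T)))
-350*(149 + y(g(-1)/17 + 2/(-17))) = -350*(149 + (3 + 13*(-4/17 + 2/(-17))/2)) = -350*(149 + (3 + 13*(-4*1/17 + 2*(-1/17))/2)) = -350*(149 + (3 + 13*(-4/17 - 2/17)/2)) = -350*(149 + (3 + (13/2)*(-6/17))) = -350*(149 + (3 - 39/17)) = -350*(149 + 12/17) = -350*2545/17 = -890750/17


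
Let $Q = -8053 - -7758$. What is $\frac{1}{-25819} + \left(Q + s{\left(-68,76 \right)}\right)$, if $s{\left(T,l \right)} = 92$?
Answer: $- \frac{5241258}{25819} \approx -203.0$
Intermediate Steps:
$Q = -295$ ($Q = -8053 + 7758 = -295$)
$\frac{1}{-25819} + \left(Q + s{\left(-68,76 \right)}\right) = \frac{1}{-25819} + \left(-295 + 92\right) = - \frac{1}{25819} - 203 = - \frac{5241258}{25819}$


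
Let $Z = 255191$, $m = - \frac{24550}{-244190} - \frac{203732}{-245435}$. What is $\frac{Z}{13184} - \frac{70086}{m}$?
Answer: $- \frac{1845482574198613819}{24511141853824} \approx -75292.0$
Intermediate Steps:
$m = \frac{5577474633}{5993277265}$ ($m = \left(-24550\right) \left(- \frac{1}{244190}\right) - - \frac{203732}{245435} = \frac{2455}{24419} + \frac{203732}{245435} = \frac{5577474633}{5993277265} \approx 0.93062$)
$\frac{Z}{13184} - \frac{70086}{m} = \frac{255191}{13184} - \frac{70086}{\frac{5577474633}{5993277265}} = 255191 \cdot \frac{1}{13184} - \frac{140014943464930}{1859158211} = \frac{255191}{13184} - \frac{140014943464930}{1859158211} = - \frac{1845482574198613819}{24511141853824}$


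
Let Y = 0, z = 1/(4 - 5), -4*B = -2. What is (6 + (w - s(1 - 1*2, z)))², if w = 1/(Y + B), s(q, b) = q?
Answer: 81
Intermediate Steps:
B = ½ (B = -¼*(-2) = ½ ≈ 0.50000)
z = -1 (z = 1/(-1) = -1)
w = 2 (w = 1/(0 + ½) = 1/(½) = 2)
(6 + (w - s(1 - 1*2, z)))² = (6 + (2 - (1 - 1*2)))² = (6 + (2 - (1 - 2)))² = (6 + (2 - 1*(-1)))² = (6 + (2 + 1))² = (6 + 3)² = 9² = 81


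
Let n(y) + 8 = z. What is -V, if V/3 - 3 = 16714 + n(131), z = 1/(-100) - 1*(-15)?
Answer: -5017197/100 ≈ -50172.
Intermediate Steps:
z = 1499/100 (z = -1/100 + 15 = 1499/100 ≈ 14.990)
n(y) = 699/100 (n(y) = -8 + 1499/100 = 699/100)
V = 5017197/100 (V = 9 + 3*(16714 + 699/100) = 9 + 3*(1672099/100) = 9 + 5016297/100 = 5017197/100 ≈ 50172.)
-V = -1*5017197/100 = -5017197/100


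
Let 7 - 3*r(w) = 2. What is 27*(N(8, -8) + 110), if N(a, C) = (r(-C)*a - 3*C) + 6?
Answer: 4140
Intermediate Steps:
r(w) = 5/3 (r(w) = 7/3 - 1/3*2 = 7/3 - 2/3 = 5/3)
N(a, C) = 6 - 3*C + 5*a/3 (N(a, C) = (5*a/3 - 3*C) + 6 = (-3*C + 5*a/3) + 6 = 6 - 3*C + 5*a/3)
27*(N(8, -8) + 110) = 27*((6 - 3*(-8) + (5/3)*8) + 110) = 27*((6 + 24 + 40/3) + 110) = 27*(130/3 + 110) = 27*(460/3) = 4140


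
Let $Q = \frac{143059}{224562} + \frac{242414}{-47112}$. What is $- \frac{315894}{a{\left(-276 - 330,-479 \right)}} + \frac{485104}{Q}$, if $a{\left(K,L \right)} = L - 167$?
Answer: $- \frac{10916378959427}{101917045} \approx -1.0711 \cdot 10^{5}$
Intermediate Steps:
$a{\left(K,L \right)} = -167 + L$
$Q = - \frac{101917045}{22605908}$ ($Q = 143059 \cdot \frac{1}{224562} + 242414 \left(- \frac{1}{47112}\right) = \frac{143059}{224562} - \frac{121207}{23556} = - \frac{101917045}{22605908} \approx -4.5084$)
$- \frac{315894}{a{\left(-276 - 330,-479 \right)}} + \frac{485104}{Q} = - \frac{315894}{-167 - 479} + \frac{485104}{- \frac{101917045}{22605908}} = - \frac{315894}{-646} + 485104 \left(- \frac{22605908}{101917045}\right) = \left(-315894\right) \left(- \frac{1}{646}\right) - \frac{10966216394432}{101917045} = 489 - \frac{10966216394432}{101917045} = - \frac{10916378959427}{101917045}$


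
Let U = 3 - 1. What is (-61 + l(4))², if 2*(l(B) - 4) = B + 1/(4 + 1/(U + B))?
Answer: 1882384/625 ≈ 3011.8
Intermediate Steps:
U = 2
l(B) = 4 + B/2 + 1/(2*(4 + 1/(2 + B))) (l(B) = 4 + (B + 1/(4 + 1/(2 + B)))/2 = 4 + (B/2 + 1/(2*(4 + 1/(2 + B)))) = 4 + B/2 + 1/(2*(4 + 1/(2 + B))))
(-61 + l(4))² = (-61 + (37 + 2*4² + 21*4)/(9 + 4*4))² = (-61 + (37 + 2*16 + 84)/(9 + 16))² = (-61 + (37 + 32 + 84)/25)² = (-61 + (1/25)*153)² = (-61 + 153/25)² = (-1372/25)² = 1882384/625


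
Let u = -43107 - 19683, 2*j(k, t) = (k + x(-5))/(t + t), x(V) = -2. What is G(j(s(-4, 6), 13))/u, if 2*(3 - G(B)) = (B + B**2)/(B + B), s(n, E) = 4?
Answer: -19/435344 ≈ -4.3644e-5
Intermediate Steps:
j(k, t) = (-2 + k)/(4*t) (j(k, t) = ((k - 2)/(t + t))/2 = ((-2 + k)/((2*t)))/2 = ((-2 + k)*(1/(2*t)))/2 = ((-2 + k)/(2*t))/2 = (-2 + k)/(4*t))
u = -62790
G(B) = 3 - (B + B**2)/(4*B) (G(B) = 3 - (B + B**2)/(2*(B + B)) = 3 - (B + B**2)/(2*(2*B)) = 3 - (B + B**2)*1/(2*B)/2 = 3 - (B + B**2)/(4*B))
G(j(s(-4, 6), 13))/u = (11/4 - (-2 + 4)/(16*13))/(-62790) = (11/4 - 2/(16*13))*(-1/62790) = (11/4 - 1/4*1/26)*(-1/62790) = (11/4 - 1/104)*(-1/62790) = (285/104)*(-1/62790) = -19/435344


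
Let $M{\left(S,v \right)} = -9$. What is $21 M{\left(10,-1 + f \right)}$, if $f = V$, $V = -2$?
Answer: $-189$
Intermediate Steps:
$f = -2$
$21 M{\left(10,-1 + f \right)} = 21 \left(-9\right) = -189$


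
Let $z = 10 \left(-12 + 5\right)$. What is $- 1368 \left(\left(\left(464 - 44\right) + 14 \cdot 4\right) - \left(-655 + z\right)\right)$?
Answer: $-1642968$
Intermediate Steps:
$z = -70$ ($z = 10 \left(-7\right) = -70$)
$- 1368 \left(\left(\left(464 - 44\right) + 14 \cdot 4\right) - \left(-655 + z\right)\right) = - 1368 \left(\left(\left(464 - 44\right) + 14 \cdot 4\right) + \left(655 - -70\right)\right) = - 1368 \left(\left(420 + 56\right) + \left(655 + 70\right)\right) = - 1368 \left(476 + 725\right) = \left(-1368\right) 1201 = -1642968$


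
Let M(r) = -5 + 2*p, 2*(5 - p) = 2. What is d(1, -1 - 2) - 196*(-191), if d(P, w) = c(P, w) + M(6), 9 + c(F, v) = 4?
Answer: 37434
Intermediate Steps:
p = 4 (p = 5 - ½*2 = 5 - 1 = 4)
c(F, v) = -5 (c(F, v) = -9 + 4 = -5)
M(r) = 3 (M(r) = -5 + 2*4 = -5 + 8 = 3)
d(P, w) = -2 (d(P, w) = -5 + 3 = -2)
d(1, -1 - 2) - 196*(-191) = -2 - 196*(-191) = -2 + 37436 = 37434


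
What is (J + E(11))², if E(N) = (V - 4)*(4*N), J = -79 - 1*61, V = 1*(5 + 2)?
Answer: 64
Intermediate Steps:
V = 7 (V = 1*7 = 7)
J = -140 (J = -79 - 61 = -140)
E(N) = 12*N (E(N) = (7 - 4)*(4*N) = 3*(4*N) = 12*N)
(J + E(11))² = (-140 + 12*11)² = (-140 + 132)² = (-8)² = 64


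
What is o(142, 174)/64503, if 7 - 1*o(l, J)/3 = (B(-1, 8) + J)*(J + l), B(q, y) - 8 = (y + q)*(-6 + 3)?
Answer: -50869/21501 ≈ -2.3659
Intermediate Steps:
B(q, y) = 8 - 3*q - 3*y (B(q, y) = 8 + (y + q)*(-6 + 3) = 8 + (q + y)*(-3) = 8 + (-3*q - 3*y) = 8 - 3*q - 3*y)
o(l, J) = 21 - 3*(-13 + J)*(J + l) (o(l, J) = 21 - 3*((8 - 3*(-1) - 3*8) + J)*(J + l) = 21 - 3*((8 + 3 - 24) + J)*(J + l) = 21 - 3*(-13 + J)*(J + l))
o(142, 174)/64503 = (21 - 3*174**2 + 39*174 + 39*142 - 3*174*142)/64503 = (21 - 3*30276 + 6786 + 5538 - 74124)*(1/64503) = (21 - 90828 + 6786 + 5538 - 74124)*(1/64503) = -152607*1/64503 = -50869/21501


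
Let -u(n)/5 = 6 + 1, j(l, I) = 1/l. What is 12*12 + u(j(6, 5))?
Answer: 109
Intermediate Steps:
u(n) = -35 (u(n) = -5*(6 + 1) = -5*7 = -35)
12*12 + u(j(6, 5)) = 12*12 - 35 = 144 - 35 = 109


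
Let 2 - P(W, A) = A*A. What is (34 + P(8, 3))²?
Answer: 729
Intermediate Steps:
P(W, A) = 2 - A² (P(W, A) = 2 - A*A = 2 - A²)
(34 + P(8, 3))² = (34 + (2 - 1*3²))² = (34 + (2 - 1*9))² = (34 + (2 - 9))² = (34 - 7)² = 27² = 729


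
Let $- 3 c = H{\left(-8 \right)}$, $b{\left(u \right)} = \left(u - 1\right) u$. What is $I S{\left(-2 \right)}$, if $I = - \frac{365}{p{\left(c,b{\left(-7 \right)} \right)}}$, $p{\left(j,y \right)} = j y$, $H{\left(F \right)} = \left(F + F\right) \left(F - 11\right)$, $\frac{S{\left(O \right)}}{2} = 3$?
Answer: $\frac{3285}{8512} \approx 0.38593$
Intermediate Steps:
$S{\left(O \right)} = 6$ ($S{\left(O \right)} = 2 \cdot 3 = 6$)
$b{\left(u \right)} = u \left(-1 + u\right)$ ($b{\left(u \right)} = \left(-1 + u\right) u = u \left(-1 + u\right)$)
$H{\left(F \right)} = 2 F \left(-11 + F\right)$
$c = - \frac{304}{3}$ ($c = - \frac{2 \left(-8\right) \left(-11 - 8\right)}{3} = - \frac{2 \left(-8\right) \left(-19\right)}{3} = \left(- \frac{1}{3}\right) 304 = - \frac{304}{3} \approx -101.33$)
$I = \frac{1095}{17024}$ ($I = - \frac{365}{\left(- \frac{304}{3}\right) \left(- 7 \left(-1 - 7\right)\right)} = - \frac{365}{\left(- \frac{304}{3}\right) \left(\left(-7\right) \left(-8\right)\right)} = - \frac{365}{\left(- \frac{304}{3}\right) 56} = - \frac{365}{- \frac{17024}{3}} = \left(-365\right) \left(- \frac{3}{17024}\right) = \frac{1095}{17024} \approx 0.064321$)
$I S{\left(-2 \right)} = \frac{1095}{17024} \cdot 6 = \frac{3285}{8512}$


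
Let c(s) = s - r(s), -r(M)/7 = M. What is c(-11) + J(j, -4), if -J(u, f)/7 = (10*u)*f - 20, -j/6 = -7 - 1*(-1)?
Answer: 10132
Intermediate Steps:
r(M) = -7*M
j = 36 (j = -6*(-7 - 1*(-1)) = -6*(-7 + 1) = -6*(-6) = 36)
J(u, f) = 140 - 70*f*u (J(u, f) = -7*((10*u)*f - 20) = -7*(10*f*u - 20) = -7*(-20 + 10*f*u) = 140 - 70*f*u)
c(s) = 8*s (c(s) = s - (-7)*s = s + 7*s = 8*s)
c(-11) + J(j, -4) = 8*(-11) + (140 - 70*(-4)*36) = -88 + (140 + 10080) = -88 + 10220 = 10132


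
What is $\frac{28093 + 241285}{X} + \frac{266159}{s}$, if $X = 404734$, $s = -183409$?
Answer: $- \frac{29158623552}{37115929103} \approx -0.78561$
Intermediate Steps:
$\frac{28093 + 241285}{X} + \frac{266159}{s} = \frac{28093 + 241285}{404734} + \frac{266159}{-183409} = 269378 \cdot \frac{1}{404734} + 266159 \left(- \frac{1}{183409}\right) = \frac{134689}{202367} - \frac{266159}{183409} = - \frac{29158623552}{37115929103}$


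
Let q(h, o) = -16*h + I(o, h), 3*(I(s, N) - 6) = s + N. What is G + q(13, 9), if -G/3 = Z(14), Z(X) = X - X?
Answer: -584/3 ≈ -194.67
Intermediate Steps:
I(s, N) = 6 + N/3 + s/3 (I(s, N) = 6 + (s + N)/3 = 6 + (N + s)/3 = 6 + (N/3 + s/3) = 6 + N/3 + s/3)
q(h, o) = 6 - 47*h/3 + o/3 (q(h, o) = -16*h + (6 + h/3 + o/3) = 6 - 47*h/3 + o/3)
Z(X) = 0
G = 0 (G = -3*0 = 0)
G + q(13, 9) = 0 + (6 - 47/3*13 + (⅓)*9) = 0 + (6 - 611/3 + 3) = 0 - 584/3 = -584/3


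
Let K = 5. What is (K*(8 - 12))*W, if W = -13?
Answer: 260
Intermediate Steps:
(K*(8 - 12))*W = (5*(8 - 12))*(-13) = (5*(-4))*(-13) = -20*(-13) = 260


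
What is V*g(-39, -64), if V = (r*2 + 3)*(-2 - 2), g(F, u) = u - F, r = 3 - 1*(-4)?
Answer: 1700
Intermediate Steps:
r = 7 (r = 3 + 4 = 7)
V = -68 (V = (7*2 + 3)*(-2 - 2) = (14 + 3)*(-4) = 17*(-4) = -68)
V*g(-39, -64) = -68*(-64 - 1*(-39)) = -68*(-64 + 39) = -68*(-25) = 1700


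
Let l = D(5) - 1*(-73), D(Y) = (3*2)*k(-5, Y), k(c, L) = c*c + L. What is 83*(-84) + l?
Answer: -6719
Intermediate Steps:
k(c, L) = L + c² (k(c, L) = c² + L = L + c²)
D(Y) = 150 + 6*Y (D(Y) = (3*2)*(Y + (-5)²) = 6*(Y + 25) = 6*(25 + Y) = 150 + 6*Y)
l = 253 (l = (150 + 6*5) - 1*(-73) = (150 + 30) + 73 = 180 + 73 = 253)
83*(-84) + l = 83*(-84) + 253 = -6972 + 253 = -6719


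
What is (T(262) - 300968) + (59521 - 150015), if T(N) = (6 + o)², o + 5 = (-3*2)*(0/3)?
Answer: -391461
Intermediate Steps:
o = -5 (o = -5 + (-3*2)*(0/3) = -5 - 0/3 = -5 - 6*0 = -5 + 0 = -5)
T(N) = 1 (T(N) = (6 - 5)² = 1² = 1)
(T(262) - 300968) + (59521 - 150015) = (1 - 300968) + (59521 - 150015) = -300967 - 90494 = -391461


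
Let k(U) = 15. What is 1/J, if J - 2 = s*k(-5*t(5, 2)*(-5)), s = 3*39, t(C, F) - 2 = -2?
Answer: 1/1757 ≈ 0.00056915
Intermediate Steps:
t(C, F) = 0 (t(C, F) = 2 - 2 = 0)
s = 117
J = 1757 (J = 2 + 117*15 = 2 + 1755 = 1757)
1/J = 1/1757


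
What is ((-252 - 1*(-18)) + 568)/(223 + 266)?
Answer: 334/489 ≈ 0.68303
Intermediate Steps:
((-252 - 1*(-18)) + 568)/(223 + 266) = ((-252 + 18) + 568)/489 = (-234 + 568)/489 = (1/489)*334 = 334/489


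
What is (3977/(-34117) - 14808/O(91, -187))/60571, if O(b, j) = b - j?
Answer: -253155071/287243612173 ≈ -0.00088133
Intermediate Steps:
(3977/(-34117) - 14808/O(91, -187))/60571 = (3977/(-34117) - 14808/(91 - 1*(-187)))/60571 = (3977*(-1/34117) - 14808/(91 + 187))*(1/60571) = (-3977/34117 - 14808/278)*(1/60571) = (-3977/34117 - 14808*1/278)*(1/60571) = (-3977/34117 - 7404/139)*(1/60571) = -253155071/4742263*1/60571 = -253155071/287243612173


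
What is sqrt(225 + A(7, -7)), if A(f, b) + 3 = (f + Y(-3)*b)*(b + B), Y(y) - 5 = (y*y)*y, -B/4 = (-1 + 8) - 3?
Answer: 59*I ≈ 59.0*I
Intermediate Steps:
B = -16 (B = -4*((-1 + 8) - 3) = -4*(7 - 3) = -4*4 = -16)
Y(y) = 5 + y**3 (Y(y) = 5 + (y*y)*y = 5 + y**2*y = 5 + y**3)
A(f, b) = -3 + (-16 + b)*(f - 22*b) (A(f, b) = -3 + (f + (5 + (-3)**3)*b)*(b - 16) = -3 + (f + (5 - 27)*b)*(-16 + b) = -3 + (f - 22*b)*(-16 + b) = -3 + (-16 + b)*(f - 22*b))
sqrt(225 + A(7, -7)) = sqrt(225 + (-3 - 22*(-7)**2 - 16*7 + 352*(-7) - 7*7)) = sqrt(225 + (-3 - 22*49 - 112 - 2464 - 49)) = sqrt(225 + (-3 - 1078 - 112 - 2464 - 49)) = sqrt(225 - 3706) = sqrt(-3481) = 59*I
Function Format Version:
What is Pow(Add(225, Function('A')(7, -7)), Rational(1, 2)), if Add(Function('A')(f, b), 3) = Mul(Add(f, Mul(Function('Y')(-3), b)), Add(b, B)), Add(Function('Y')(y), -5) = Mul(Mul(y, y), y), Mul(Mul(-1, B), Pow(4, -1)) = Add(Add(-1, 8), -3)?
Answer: Mul(59, I) ≈ Mul(59.000, I)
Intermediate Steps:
B = -16 (B = Mul(-4, Add(Add(-1, 8), -3)) = Mul(-4, Add(7, -3)) = Mul(-4, 4) = -16)
Function('Y')(y) = Add(5, Pow(y, 3)) (Function('Y')(y) = Add(5, Mul(Mul(y, y), y)) = Add(5, Mul(Pow(y, 2), y)) = Add(5, Pow(y, 3)))
Function('A')(f, b) = Add(-3, Mul(Add(-16, b), Add(f, Mul(-22, b)))) (Function('A')(f, b) = Add(-3, Mul(Add(f, Mul(Add(5, Pow(-3, 3)), b)), Add(b, -16))) = Add(-3, Mul(Add(f, Mul(Add(5, -27), b)), Add(-16, b))) = Add(-3, Mul(Add(f, Mul(-22, b)), Add(-16, b))) = Add(-3, Mul(Add(-16, b), Add(f, Mul(-22, b)))))
Pow(Add(225, Function('A')(7, -7)), Rational(1, 2)) = Pow(Add(225, Add(-3, Mul(-22, Pow(-7, 2)), Mul(-16, 7), Mul(352, -7), Mul(-7, 7))), Rational(1, 2)) = Pow(Add(225, Add(-3, Mul(-22, 49), -112, -2464, -49)), Rational(1, 2)) = Pow(Add(225, Add(-3, -1078, -112, -2464, -49)), Rational(1, 2)) = Pow(Add(225, -3706), Rational(1, 2)) = Pow(-3481, Rational(1, 2)) = Mul(59, I)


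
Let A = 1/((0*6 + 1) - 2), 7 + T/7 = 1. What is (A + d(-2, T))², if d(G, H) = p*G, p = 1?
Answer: 9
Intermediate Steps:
T = -42 (T = -49 + 7*1 = -49 + 7 = -42)
d(G, H) = G (d(G, H) = 1*G = G)
A = -1 (A = 1/((0 + 1) - 2) = 1/(1 - 2) = 1/(-1) = -1)
(A + d(-2, T))² = (-1 - 2)² = (-3)² = 9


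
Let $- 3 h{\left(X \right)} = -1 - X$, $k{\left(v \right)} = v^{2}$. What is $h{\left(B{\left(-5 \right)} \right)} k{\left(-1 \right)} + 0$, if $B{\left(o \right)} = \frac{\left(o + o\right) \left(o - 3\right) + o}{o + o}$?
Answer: $- \frac{13}{6} \approx -2.1667$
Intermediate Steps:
$B{\left(o \right)} = \frac{o + 2 o \left(-3 + o\right)}{2 o}$ ($B{\left(o \right)} = \frac{2 o \left(-3 + o\right) + o}{2 o} = \left(2 o \left(-3 + o\right) + o\right) \frac{1}{2 o} = \left(o + 2 o \left(-3 + o\right)\right) \frac{1}{2 o} = \frac{o + 2 o \left(-3 + o\right)}{2 o}$)
$h{\left(X \right)} = \frac{1}{3} + \frac{X}{3}$ ($h{\left(X \right)} = - \frac{-1 - X}{3} = \frac{1}{3} + \frac{X}{3}$)
$h{\left(B{\left(-5 \right)} \right)} k{\left(-1 \right)} + 0 = \left(\frac{1}{3} + \frac{- \frac{5}{2} - 5}{3}\right) \left(-1\right)^{2} + 0 = \left(\frac{1}{3} + \frac{1}{3} \left(- \frac{15}{2}\right)\right) 1 + 0 = \left(\frac{1}{3} - \frac{5}{2}\right) 1 + 0 = \left(- \frac{13}{6}\right) 1 + 0 = - \frac{13}{6} + 0 = - \frac{13}{6}$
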